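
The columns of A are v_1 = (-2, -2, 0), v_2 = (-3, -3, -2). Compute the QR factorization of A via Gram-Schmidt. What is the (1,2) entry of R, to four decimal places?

v_1 = (-2, -2, 0); ‖v_1‖ = 2.8284, so q_1 = (-0.7071, -0.7071, 0.0000).
r_{12} = q_1·v_2 = 4.2426.

r_{12} = 4.2426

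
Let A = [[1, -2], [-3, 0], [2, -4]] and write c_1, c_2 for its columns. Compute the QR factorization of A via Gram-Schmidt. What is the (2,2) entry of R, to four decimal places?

r_{22} = 3.5857

c_1 = (1, -3, 2); ‖c_1‖ = 3.7417, so e_1 = (0.2673, -0.8018, 0.5345).
e_1·c_2 = 0.2673·(-2) + (-0.8018)·0 + 0.5345·(-4) = -2.6726.
u_2 = c_2 + 2.6726·e_1 = (-1.2857, -2.1429, -2.5714).
r_{22} = ‖u_2‖ = 3.5857.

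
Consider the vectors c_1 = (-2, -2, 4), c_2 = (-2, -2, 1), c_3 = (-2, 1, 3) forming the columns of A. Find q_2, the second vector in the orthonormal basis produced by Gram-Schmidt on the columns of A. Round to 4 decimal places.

q_2 = (-0.5774, -0.5774, -0.5774)

c_1 = (-2, -2, 4); ‖c_1‖ = 4.8990, so q_1 = (-0.4082, -0.4082, 0.8165).
q_1·c_2 = (-0.4082)·(-2) + (-0.4082)·(-2) + 0.8165·1 = 2.4495.
u_2 = c_2 − 2.4495·q_1 = (-1.0000, -1.0000, -1.0000).
‖u_2‖ = 1.7321, so q_2 = (-0.5774, -0.5774, -0.5774).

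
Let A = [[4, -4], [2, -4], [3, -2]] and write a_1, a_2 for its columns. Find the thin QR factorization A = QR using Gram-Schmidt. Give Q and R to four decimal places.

Q = [[0.7428, 0.0619], [0.3714, -0.8666], [0.5571, 0.4952]], R = [[5.3852, -5.5709], [0.0000, 2.2283]]

a_1 = (4, 2, 3); ‖a_1‖ = 5.3852, so e_1 = (0.7428, 0.3714, 0.5571).
e_1·a_2 = 0.7428·(-4) + 0.3714·(-4) + 0.5571·(-2) = -5.5709.
u_2 = a_2 + 5.5709·e_1 = (0.1379, -1.9310, 1.1034).
‖u_2‖ = 2.2283, so e_2 = (0.0619, -0.8666, 0.4952).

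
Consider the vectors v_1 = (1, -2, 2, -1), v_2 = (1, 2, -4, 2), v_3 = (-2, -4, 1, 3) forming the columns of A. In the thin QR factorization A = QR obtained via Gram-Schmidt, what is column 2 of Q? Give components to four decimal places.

v_1 = (1, -2, 2, -1); ‖v_1‖ = 3.1623, so e_1 = (0.3162, -0.6325, 0.6325, -0.3162).
e_1·v_2 = 0.3162·1 + (-0.6325)·2 + 0.6325·(-4) + (-0.3162)·2 = -4.1110.
u_2 = v_2 + 4.1110·e_1 = (2.3000, -0.6000, -1.4000, 0.7000).
‖u_2‖ = 2.8460, so e_2 = (0.8081, -0.2108, -0.4919, 0.2460).

e_2 = (0.8081, -0.2108, -0.4919, 0.2460)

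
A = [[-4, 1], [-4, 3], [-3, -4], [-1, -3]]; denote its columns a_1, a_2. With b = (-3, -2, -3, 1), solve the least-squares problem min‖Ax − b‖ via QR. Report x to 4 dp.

a_1 = (-4, -4, -3, -1); ‖a_1‖ = 6.4807, so e_1 = (-0.6172, -0.6172, -0.4629, -0.1543).
e_1·a_2 = (-0.6172)·1 + (-0.6172)·3 + (-0.4629)·(-4) + (-0.1543)·(-3) = -0.1543.
u_2 = a_2 + 0.1543·e_1 = (0.9048, 2.9048, -4.0714, -3.0238).
‖u_2‖ = 5.9141, so e_2 = (0.1530, 0.4912, -0.6884, -0.5113).
Qᵀb = (4.3205, 0.1127).
Back-substitute: x_2 = 0.1127/5.9141 = 0.0191.
x_1 = (4.3205 + 0.1543·0.0191)/6.4807 = 0.6671.

x = (0.6671, 0.0191)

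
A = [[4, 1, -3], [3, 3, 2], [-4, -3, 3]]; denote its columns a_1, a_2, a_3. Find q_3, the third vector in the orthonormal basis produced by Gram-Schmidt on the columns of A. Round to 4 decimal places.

q_1 = a_1/‖a_1‖ = (4, 3, -4)/6.4031 = (0.6247, 0.4685, -0.6247).
r_{12} = q_1·a_2 = 3.9043.
u_2 = a_2 − 3.9043·q_1 = (-1.4390, 1.1707, -0.5610).
‖u_2‖ = 1.9381, so q_2 = (-0.7425, 0.6041, -0.2895).
r_{13} = q_1·a_3 = -2.8111; r_{23} = q_2·a_3 = 2.5673.
u_3 = a_3 + 2.8111·q_1 − 2.5673·q_2 = (0.6623, 1.7662, 1.9870).
‖u_3‖ = 2.7398, so q_3 = (0.2417, 0.6447, 0.7252).

q_3 = (0.2417, 0.6447, 0.7252)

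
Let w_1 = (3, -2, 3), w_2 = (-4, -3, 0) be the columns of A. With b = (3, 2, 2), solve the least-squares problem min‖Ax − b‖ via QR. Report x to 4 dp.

q_1 = w_1/‖w_1‖ = (3, -2, 3)/4.6904 = (0.6396, -0.4264, 0.6396).
r_{12} = q_1·w_2 = -1.2792.
u_2 = w_2 + 1.2792·q_1 = (-3.1818, -3.5455, 0.8182).
‖u_2‖ = 4.8336, so q_2 = (-0.6583, -0.7335, 0.1693).
Qᵀb = (2.3452, -3.1033).
Back-substitute: x_2 = -3.1033/4.8336 = -0.6420.
x_1 = (2.3452 + 1.2792·(-0.6420))/4.6904 = 0.3249.

x = (0.3249, -0.6420)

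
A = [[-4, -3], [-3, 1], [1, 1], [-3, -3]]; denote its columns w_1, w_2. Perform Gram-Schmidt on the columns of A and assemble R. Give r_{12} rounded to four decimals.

r_{12} = 3.2116

w_1 = (-4, -3, 1, -3); ‖w_1‖ = 5.9161, so q_1 = (-0.6761, -0.5071, 0.1690, -0.5071).
r_{12} = q_1·w_2 = 3.2116.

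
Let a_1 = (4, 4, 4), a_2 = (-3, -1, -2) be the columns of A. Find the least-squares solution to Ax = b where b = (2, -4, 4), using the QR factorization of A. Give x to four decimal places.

x = (-1.3333, -3.0000)

a_1 = (4, 4, 4); ‖a_1‖ = 6.9282, so e_1 = (0.5774, 0.5774, 0.5774).
e_1·a_2 = 0.5774·(-3) + 0.5774·(-1) + 0.5774·(-2) = -3.4641.
u_2 = a_2 + 3.4641·e_1 = (-1.0000, 1.0000, 0.0000).
‖u_2‖ = 1.4142, so e_2 = (-0.7071, 0.7071, 0.0000).
Qᵀb = (1.1547, -4.2426).
Back-substitute: x_2 = -4.2426/1.4142 = -3.0000.
x_1 = (1.1547 + 3.4641·(-3.0000))/6.9282 = -1.3333.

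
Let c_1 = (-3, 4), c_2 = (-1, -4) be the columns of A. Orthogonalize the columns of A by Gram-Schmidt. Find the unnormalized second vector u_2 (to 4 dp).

c_1 = (-3, 4); ‖c_1‖ = 5.0000, so q_1 = (-0.6000, 0.8000).
q_1·c_2 = (-0.6000)·(-1) + 0.8000·(-4) = -2.6000.
u_2 = c_2 + 2.6000·q_1 = (-2.5600, -1.9200).

u_2 = (-2.5600, -1.9200)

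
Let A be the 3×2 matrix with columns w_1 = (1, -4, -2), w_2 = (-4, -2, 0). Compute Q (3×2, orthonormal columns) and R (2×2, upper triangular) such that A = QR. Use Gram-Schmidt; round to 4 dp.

q_1 = w_1/‖w_1‖ = (1, -4, -2)/4.5826 = (0.2182, -0.8729, -0.4364).
r_{12} = q_1·w_2 = 0.8729.
u_2 = w_2 − 0.8729·q_1 = (-4.1905, -1.2381, 0.3810).
‖u_2‖ = 4.3861, so q_2 = (-0.9554, -0.2823, 0.0869).

Q = [[0.2182, -0.9554], [-0.8729, -0.2823], [-0.4364, 0.0869]], R = [[4.5826, 0.8729], [0.0000, 4.3861]]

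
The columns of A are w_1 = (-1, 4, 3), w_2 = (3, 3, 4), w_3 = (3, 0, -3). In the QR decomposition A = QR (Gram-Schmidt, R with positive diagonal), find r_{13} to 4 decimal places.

r_{13} = -2.3534

q_1 = w_1/‖w_1‖ = (-1, 4, 3)/5.0990 = (-0.1961, 0.7845, 0.5883).
r_{13} = q_1·w_3 = -2.3534.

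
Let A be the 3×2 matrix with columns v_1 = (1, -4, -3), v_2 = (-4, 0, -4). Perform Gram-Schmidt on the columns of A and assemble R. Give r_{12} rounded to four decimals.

q_1 = v_1/‖v_1‖ = (1, -4, -3)/5.0990 = (0.1961, -0.7845, -0.5883).
r_{12} = q_1·v_2 = 1.5689.

r_{12} = 1.5689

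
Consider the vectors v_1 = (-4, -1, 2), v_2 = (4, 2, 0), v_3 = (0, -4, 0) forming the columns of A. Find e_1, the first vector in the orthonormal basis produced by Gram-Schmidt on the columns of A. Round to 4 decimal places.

e_1 = (-0.8729, -0.2182, 0.4364)

e_1 = v_1/‖v_1‖ = (-4, -1, 2)/4.5826 = (-0.8729, -0.2182, 0.4364).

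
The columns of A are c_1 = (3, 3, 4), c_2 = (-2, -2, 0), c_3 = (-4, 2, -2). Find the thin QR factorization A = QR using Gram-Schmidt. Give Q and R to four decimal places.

Q = [[0.5145, -0.4851, -0.7071], [0.5145, -0.4851, 0.7071], [0.6860, 0.7276, 0.0000]], R = [[5.8310, -2.0580, -2.4010], [0.0000, 1.9403, -0.4851], [0.0000, 0.0000, 4.2426]]

c_1 = (3, 3, 4); ‖c_1‖ = 5.8310, so q_1 = (0.5145, 0.5145, 0.6860).
q_1·c_2 = 0.5145·(-2) + 0.5145·(-2) + 0.6860·0 = -2.0580.
u_2 = c_2 + 2.0580·q_1 = (-0.9412, -0.9412, 1.4118).
‖u_2‖ = 1.9403, so q_2 = (-0.4851, -0.4851, 0.7276).
q_1·c_3 = 0.5145·(-4) + 0.5145·2 + 0.6860·(-2) = -2.4010; q_2·c_3 = (-0.4851)·(-4) + (-0.4851)·2 + 0.7276·(-2) = -0.4851.
u_3 = c_3 + 2.4010·q_1 + 0.4851·q_2 = (-3.0000, 3.0000, 0.0000).
‖u_3‖ = 4.2426, so q_3 = (-0.7071, 0.7071, 0.0000).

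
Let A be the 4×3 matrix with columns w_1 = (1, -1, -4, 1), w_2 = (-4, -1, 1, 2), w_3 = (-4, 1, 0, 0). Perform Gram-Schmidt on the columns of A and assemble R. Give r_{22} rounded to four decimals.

w_1 = (1, -1, -4, 1); ‖w_1‖ = 4.3589, so e_1 = (0.2294, -0.2294, -0.9177, 0.2294).
e_1·w_2 = 0.2294·(-4) + (-0.2294)·(-1) + (-0.9177)·1 + 0.2294·2 = -1.1471.
u_2 = w_2 + 1.1471·e_1 = (-3.7368, -1.2632, -0.0526, 2.2632).
r_{22} = ‖u_2‖ = 4.5480.

r_{22} = 4.5480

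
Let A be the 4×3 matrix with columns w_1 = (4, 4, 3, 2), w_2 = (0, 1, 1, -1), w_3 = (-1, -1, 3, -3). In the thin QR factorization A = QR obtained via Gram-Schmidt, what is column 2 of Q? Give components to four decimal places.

e_2 = (-0.2843, 0.3553, 0.4264, -0.7817)

w_1 = (4, 4, 3, 2); ‖w_1‖ = 6.7082, so e_1 = (0.5963, 0.5963, 0.4472, 0.2981).
e_1·w_2 = 0.5963·0 + 0.5963·1 + 0.4472·1 + 0.2981·(-1) = 0.7454.
u_2 = w_2 − 0.7454·e_1 = (-0.4444, 0.5556, 0.6667, -1.2222).
‖u_2‖ = 1.5635, so e_2 = (-0.2843, 0.3553, 0.4264, -0.7817).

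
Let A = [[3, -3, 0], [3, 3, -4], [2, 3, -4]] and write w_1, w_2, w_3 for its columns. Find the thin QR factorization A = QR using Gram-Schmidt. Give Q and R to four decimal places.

Q = [[0.6396, -0.7581, -0.1270], [0.6396, 0.4332, 0.6350], [0.4264, 0.4874, -0.7620]], R = [[4.6904, 1.2792, -4.2640], [0.0000, 5.0362, -3.6824], [0.0000, 0.0000, 0.5080]]

q_1 = w_1/‖w_1‖ = (3, 3, 2)/4.6904 = (0.6396, 0.6396, 0.4264).
r_{12} = q_1·w_2 = 1.2792.
u_2 = w_2 − 1.2792·q_1 = (-3.8182, 2.1818, 2.4545).
‖u_2‖ = 5.0362, so q_2 = (-0.7581, 0.4332, 0.4874).
r_{13} = q_1·w_3 = -4.2640; r_{23} = q_2·w_3 = -3.6824.
u_3 = w_3 + 4.2640·q_1 + 3.6824·q_2 = (-0.0645, 0.3226, -0.3871).
‖u_3‖ = 0.5080, so q_3 = (-0.1270, 0.6350, -0.7620).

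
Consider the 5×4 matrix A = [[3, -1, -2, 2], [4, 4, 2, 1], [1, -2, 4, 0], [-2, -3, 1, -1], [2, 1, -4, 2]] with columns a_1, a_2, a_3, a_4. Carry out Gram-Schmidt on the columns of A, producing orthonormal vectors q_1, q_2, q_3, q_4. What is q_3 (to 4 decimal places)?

a_1 = (3, 4, 1, -2, 2); ‖a_1‖ = 5.8310, so q_1 = (0.5145, 0.6860, 0.1715, -0.3430, 0.3430).
q_1·a_2 = 0.5145·(-1) + 0.6860·4 + 0.1715·(-2) + (-0.3430)·(-3) + 0.3430·1 = 3.2585.
u_2 = a_2 − 3.2585·q_1 = (-2.6765, 1.7647, -2.5588, -1.8824, -0.1176).
‖u_2‖ = 4.5147, so q_2 = (-0.5928, 0.3909, -0.5668, -0.4169, -0.0261).
q_1·a_3 = 0.5145·(-2) + 0.6860·2 + 0.1715·4 + (-0.3430)·1 + 0.3430·(-4) = -0.6860; q_2·a_3 = (-0.5928)·(-2) + 0.3909·2 + (-0.5668)·4 + (-0.4169)·1 + (-0.0261)·(-4) = -0.6124.
u_3 = a_3 + 0.6860·q_1 + 0.6124·q_2 = (-2.0101, 2.7100, 3.7706, 0.5094, -3.7807).
‖u_3‖ = 6.3368, so q_3 = (-0.3172, 0.4277, 0.5950, 0.0804, -0.5966).

q_3 = (-0.3172, 0.4277, 0.5950, 0.0804, -0.5966)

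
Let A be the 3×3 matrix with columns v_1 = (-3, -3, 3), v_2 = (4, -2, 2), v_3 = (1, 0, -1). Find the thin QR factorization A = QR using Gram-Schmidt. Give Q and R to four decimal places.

v_1 = (-3, -3, 3); ‖v_1‖ = 5.1962, so e_1 = (-0.5774, -0.5774, 0.5774).
e_1·v_2 = (-0.5774)·4 + (-0.5774)·(-2) + 0.5774·2 = 0.0000.
u_2 = v_2 + 0.0000·e_1 = (4.0000, -2.0000, 2.0000).
‖u_2‖ = 4.8990, so e_2 = (0.8165, -0.4082, 0.4082).
e_1·v_3 = (-0.5774)·1 + (-0.5774)·0 + 0.5774·(-1) = -1.1547; e_2·v_3 = 0.8165·1 + (-0.4082)·0 + 0.4082·(-1) = 0.4082.
u_3 = v_3 + 1.1547·e_1 − 0.4082·e_2 = (0.0000, -0.5000, -0.5000).
‖u_3‖ = 0.7071, so e_3 = (0.0000, -0.7071, -0.7071).

Q = [[-0.5774, 0.8165, 0.0000], [-0.5774, -0.4082, -0.7071], [0.5774, 0.4082, -0.7071]], R = [[5.1962, 0.0000, -1.1547], [0.0000, 4.8990, 0.4082], [0.0000, 0.0000, 0.7071]]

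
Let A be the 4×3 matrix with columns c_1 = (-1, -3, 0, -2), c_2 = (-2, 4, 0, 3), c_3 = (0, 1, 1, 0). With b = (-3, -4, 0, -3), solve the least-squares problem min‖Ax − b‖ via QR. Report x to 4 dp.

x = (2.0603, 0.4573, 0.1759)

c_1 = (-1, -3, 0, -2); ‖c_1‖ = 3.7417, so e_1 = (-0.2673, -0.8018, 0.0000, -0.5345).
e_1·c_2 = (-0.2673)·(-2) + (-0.8018)·4 + 0.0000·0 + (-0.5345)·3 = -4.2762.
u_2 = c_2 + 4.2762·e_1 = (-3.1429, 0.5714, 0.0000, 0.7143).
‖u_2‖ = 3.2733, so e_2 = (-0.9602, 0.1746, 0.0000, 0.2182).
e_1·c_3 = (-0.2673)·0 + (-0.8018)·1 + 0.0000·1 + (-0.5345)·0 = -0.8018; e_2·c_3 = (-0.9602)·0 + 0.1746·1 + 0.0000·1 + 0.2182·0 = 0.1746.
u_3 = c_3 + 0.8018·e_1 − 0.1746·e_2 = (-0.0467, 0.3267, 1.0000, -0.4667).
‖u_3‖ = 1.1518, so e_3 = (-0.0405, 0.2836, 0.8682, -0.4052).
Qᵀb = (5.6125, 1.5275, 0.2026).
Back-substitute: x_3 = 0.2026/1.1518 = 0.1759.
x_2 = (1.5275 − 0.1746·0.1759)/3.2733 = 0.4573.
x_1 = (5.6125 + 4.2762·0.4573 + 0.8018·0.1759)/3.7417 = 2.0603.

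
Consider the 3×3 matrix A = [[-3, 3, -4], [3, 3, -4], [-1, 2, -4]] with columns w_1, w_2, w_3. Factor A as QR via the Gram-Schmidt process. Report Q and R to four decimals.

e_1 = w_1/‖w_1‖ = (-3, 3, -1)/4.3589 = (-0.6882, 0.6882, -0.2294).
r_{12} = e_1·w_2 = -0.4588.
u_2 = w_2 + 0.4588·e_1 = (2.6842, 3.3158, 1.8947).
‖u_2‖ = 4.6679, so e_2 = (0.5750, 0.7103, 0.4059).
r_{13} = e_1·w_3 = 0.9177; r_{23} = e_2·w_3 = -6.7651.
u_3 = w_3 − 0.9177·e_1 + 6.7651·e_2 = (0.5217, 0.1739, -1.0435).
‖u_3‖ = 1.1795, so e_3 = (0.4423, 0.1474, -0.8847).

Q = [[-0.6882, 0.5750, 0.4423], [0.6882, 0.7103, 0.1474], [-0.2294, 0.4059, -0.8847]], R = [[4.3589, -0.4588, 0.9177], [0.0000, 4.6679, -6.7651], [0.0000, 0.0000, 1.1795]]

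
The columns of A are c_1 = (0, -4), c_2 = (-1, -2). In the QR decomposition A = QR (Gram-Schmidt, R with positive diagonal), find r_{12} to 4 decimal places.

r_{12} = 2.0000

q_1 = c_1/‖c_1‖ = (0, -4)/4.0000 = (0.0000, -1.0000).
r_{12} = q_1·c_2 = 2.0000.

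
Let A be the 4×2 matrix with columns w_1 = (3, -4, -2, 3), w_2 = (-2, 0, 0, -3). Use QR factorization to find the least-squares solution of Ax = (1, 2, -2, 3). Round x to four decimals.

x = (-0.2268, -1.1078)

e_1 = w_1/‖w_1‖ = (3, -4, -2, 3)/6.1644 = (0.4867, -0.6489, -0.3244, 0.4867).
r_{12} = e_1·w_2 = -2.4333.
u_2 = w_2 + 2.4333·e_1 = (-0.8158, -1.5789, -0.7895, -1.8158).
‖u_2‖ = 2.6606, so e_2 = (-0.3066, -0.5934, -0.2967, -0.6825).
Qᵀb = (1.2978, -2.9475).
Back-substitute: x_2 = -2.9475/2.6606 = -1.1078.
x_1 = (1.2978 + 2.4333·(-1.1078))/6.1644 = -0.2268.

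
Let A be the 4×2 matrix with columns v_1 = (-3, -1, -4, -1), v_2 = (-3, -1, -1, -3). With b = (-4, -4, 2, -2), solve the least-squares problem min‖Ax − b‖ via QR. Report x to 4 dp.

v_1 = (-3, -1, -4, -1); ‖v_1‖ = 5.1962, so q_1 = (-0.5774, -0.1925, -0.7698, -0.1925).
q_1·v_2 = (-0.5774)·(-3) + (-0.1925)·(-1) + (-0.7698)·(-1) + (-0.1925)·(-3) = 3.2717.
u_2 = v_2 − 3.2717·q_1 = (-1.1111, -0.3704, 1.5185, -2.3704).
‖u_2‖ = 3.0490, so q_2 = (-0.3644, -0.1215, 0.4980, -0.7774).
Qᵀb = (1.9245, 4.4945).
Back-substitute: x_2 = 4.4945/3.0490 = 1.4741.
x_1 = (1.9245 − 3.2717·1.4741)/5.1962 = -0.5578.

x = (-0.5578, 1.4741)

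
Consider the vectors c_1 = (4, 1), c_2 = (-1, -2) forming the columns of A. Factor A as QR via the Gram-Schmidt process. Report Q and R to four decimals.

Q = [[0.9701, 0.2425], [0.2425, -0.9701]], R = [[4.1231, -1.4552], [0.0000, 1.6977]]

c_1 = (4, 1); ‖c_1‖ = 4.1231, so q_1 = (0.9701, 0.2425).
q_1·c_2 = 0.9701·(-1) + 0.2425·(-2) = -1.4552.
u_2 = c_2 + 1.4552·q_1 = (0.4118, -1.6471).
‖u_2‖ = 1.6977, so q_2 = (0.2425, -0.9701).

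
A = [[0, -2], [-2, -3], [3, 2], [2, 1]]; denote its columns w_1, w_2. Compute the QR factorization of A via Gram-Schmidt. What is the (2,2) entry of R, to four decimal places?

r_{22} = 2.5437

w_1 = (0, -2, 3, 2); ‖w_1‖ = 4.1231, so e_1 = (0.0000, -0.4851, 0.7276, 0.4851).
e_1·w_2 = 0.0000·(-2) + (-0.4851)·(-3) + 0.7276·2 + 0.4851·1 = 3.3955.
u_2 = w_2 − 3.3955·e_1 = (-2.0000, -1.3529, -0.4706, -0.6471).
r_{22} = ‖u_2‖ = 2.5437.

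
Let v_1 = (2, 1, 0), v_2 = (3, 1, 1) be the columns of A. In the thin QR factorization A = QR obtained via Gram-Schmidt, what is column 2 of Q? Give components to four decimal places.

e_2 = (0.1826, -0.3651, 0.9129)

e_1 = v_1/‖v_1‖ = (2, 1, 0)/2.2361 = (0.8944, 0.4472, 0.0000).
r_{12} = e_1·v_2 = 3.1305.
u_2 = v_2 − 3.1305·e_1 = (0.2000, -0.4000, 1.0000).
‖u_2‖ = 1.0954, so e_2 = (0.1826, -0.3651, 0.9129).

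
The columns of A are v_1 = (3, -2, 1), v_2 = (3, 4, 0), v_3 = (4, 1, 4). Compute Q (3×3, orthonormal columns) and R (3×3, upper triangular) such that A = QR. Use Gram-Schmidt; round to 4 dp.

Q = [[0.8018, 0.5579, -0.2141], [-0.5345, 0.8298, 0.1606], [0.2673, -0.0143, 0.9635]], R = [[3.7417, 0.2673, 3.7417], [0.0000, 4.9929, 3.0043], [0.0000, 0.0000, 3.1582]]

v_1 = (3, -2, 1); ‖v_1‖ = 3.7417, so q_1 = (0.8018, -0.5345, 0.2673).
q_1·v_2 = 0.8018·3 + (-0.5345)·4 + 0.2673·0 = 0.2673.
u_2 = v_2 − 0.2673·q_1 = (2.7857, 4.1429, -0.0714).
‖u_2‖ = 4.9929, so q_2 = (0.5579, 0.8298, -0.0143).
q_1·v_3 = 0.8018·4 + (-0.5345)·1 + 0.2673·4 = 3.7417; q_2·v_3 = 0.5579·4 + 0.8298·1 + (-0.0143)·4 = 3.0043.
u_3 = v_3 − 3.7417·q_1 − 3.0043·q_2 = (-0.6762, 0.5072, 3.0430).
‖u_3‖ = 3.1582, so q_3 = (-0.2141, 0.1606, 0.9635).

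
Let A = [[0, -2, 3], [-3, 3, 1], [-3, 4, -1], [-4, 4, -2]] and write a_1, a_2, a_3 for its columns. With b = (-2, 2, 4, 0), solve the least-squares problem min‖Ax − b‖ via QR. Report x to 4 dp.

x = (2.1569, 2.6850, 1.0013)

e_1 = a_1/‖a_1‖ = (0, -3, -3, -4)/5.8310 = (0.0000, -0.5145, -0.5145, -0.6860).
r_{12} = e_1·a_2 = -6.3454.
u_2 = a_2 + 6.3454·e_1 = (-2.0000, -0.2647, 0.7353, -0.3529).
‖u_2‖ = 2.1761, so e_2 = (-0.9191, -0.1216, 0.3379, -0.1622).
r_{13} = e_1·a_3 = 1.3720; r_{23} = e_2·a_3 = -2.8924.
u_3 = a_3 − 1.3720·e_1 + 2.8924·e_2 = (0.3416, 1.3540, 0.6832, -1.5280).
‖u_3‖ = 2.1798, so e_3 = (0.1567, 0.6212, 0.3134, -0.7010).
Qᵀb = (-3.0870, 2.9465, 2.1827).
Back-substitute: x_3 = 2.1827/2.1798 = 1.0013.
x_2 = (2.9465 + 2.8924·1.0013)/2.1761 = 2.6850.
x_1 = (-3.0870 + 6.3454·2.6850 − 1.3720·1.0013)/5.8310 = 2.1569.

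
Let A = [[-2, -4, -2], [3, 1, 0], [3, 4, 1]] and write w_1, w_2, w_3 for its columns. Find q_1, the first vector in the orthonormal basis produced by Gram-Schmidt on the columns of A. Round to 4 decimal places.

q_1 = (-0.4264, 0.6396, 0.6396)

w_1 = (-2, 3, 3); ‖w_1‖ = 4.6904, so q_1 = (-0.4264, 0.6396, 0.6396).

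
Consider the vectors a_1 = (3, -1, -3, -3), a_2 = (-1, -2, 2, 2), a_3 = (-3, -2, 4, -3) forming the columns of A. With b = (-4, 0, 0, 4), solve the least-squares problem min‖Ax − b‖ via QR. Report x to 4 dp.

q_1 = a_1/‖a_1‖ = (3, -1, -3, -3)/5.2915 = (0.5669, -0.1890, -0.5669, -0.5669).
r_{12} = q_1·a_2 = -2.4568.
u_2 = a_2 + 2.4568·q_1 = (0.3929, -2.4643, 0.6071, 0.6071).
‖u_2‖ = 2.6390, so q_2 = (0.1489, -0.9338, 0.2301, 0.2301).
r_{13} = q_1·a_3 = -1.8898; r_{23} = q_2·a_3 = 1.6511.
u_3 = a_3 + 1.8898·q_1 − 1.6511·q_2 = (-2.1744, -0.8154, 2.5487, -4.4513).
‖u_3‖ = 5.6305, so q_3 = (-0.3862, -0.1448, 0.4527, -0.7906).
Qᵀb = (-4.5356, 0.3248, -1.6176).
Back-substitute: x_3 = -1.6176/5.6305 = -0.2873.
x_2 = (0.3248 − 1.6511·(-0.2873))/2.6390 = 0.3028.
x_1 = (-4.5356 + 2.4568·0.3028 + 1.8898·(-0.2873))/5.2915 = -0.8192.

x = (-0.8192, 0.3028, -0.2873)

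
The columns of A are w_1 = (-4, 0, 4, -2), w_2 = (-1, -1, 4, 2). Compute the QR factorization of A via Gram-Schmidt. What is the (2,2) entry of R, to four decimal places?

r_{22} = 3.8586

w_1 = (-4, 0, 4, -2); ‖w_1‖ = 6.0000, so q_1 = (-0.6667, 0.0000, 0.6667, -0.3333).
q_1·w_2 = (-0.6667)·(-1) + 0.0000·(-1) + 0.6667·4 + (-0.3333)·2 = 2.6667.
u_2 = w_2 − 2.6667·q_1 = (0.7778, -1.0000, 2.2222, 2.8889).
r_{22} = ‖u_2‖ = 3.8586.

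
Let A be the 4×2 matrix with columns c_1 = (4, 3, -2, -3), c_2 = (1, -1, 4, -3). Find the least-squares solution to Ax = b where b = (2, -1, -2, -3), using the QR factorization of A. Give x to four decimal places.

x = (0.4677, 0.1135)

c_1 = (4, 3, -2, -3); ‖c_1‖ = 6.1644, so q_1 = (0.6489, 0.4867, -0.3244, -0.4867).
q_1·c_2 = 0.6489·1 + 0.4867·(-1) + (-0.3244)·4 + (-0.4867)·(-3) = 0.3244.
u_2 = c_2 − 0.3244·q_1 = (0.7895, -1.1579, 4.1053, -2.8421).
‖u_2‖ = 5.1860, so q_2 = (0.1522, -0.2233, 0.7916, -0.5480).
Qᵀb = (2.9200, 0.5886).
Back-substitute: x_2 = 0.5886/5.1860 = 0.1135.
x_1 = (2.9200 − 0.3244·0.1135)/6.1644 = 0.4677.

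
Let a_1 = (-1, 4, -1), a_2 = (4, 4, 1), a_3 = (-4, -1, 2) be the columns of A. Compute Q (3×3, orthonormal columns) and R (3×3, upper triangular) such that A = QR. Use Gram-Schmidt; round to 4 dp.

a_1 = (-1, 4, -1); ‖a_1‖ = 4.2426, so e_1 = (-0.2357, 0.9428, -0.2357).
e_1·a_2 = (-0.2357)·4 + 0.9428·4 + (-0.2357)·1 = 2.5927.
u_2 = a_2 − 2.5927·e_1 = (4.6111, 1.5556, 1.6111).
‖u_2‖ = 5.1262, so e_2 = (0.8995, 0.3035, 0.3143).
e_1·a_3 = (-0.2357)·(-4) + 0.9428·(-1) + (-0.2357)·2 = -0.4714; e_2·a_3 = 0.8995·(-4) + 0.3035·(-1) + 0.3143·2 = -3.2730.
u_3 = a_3 + 0.4714·e_1 + 3.2730·e_2 = (-1.1670, 0.4376, 2.9175).
‖u_3‖ = 3.1726, so e_3 = (-0.3678, 0.1379, 0.9196).

Q = [[-0.2357, 0.8995, -0.3678], [0.9428, 0.3035, 0.1379], [-0.2357, 0.3143, 0.9196]], R = [[4.2426, 2.5927, -0.4714], [0.0000, 5.1262, -3.2730], [0.0000, 0.0000, 3.1726]]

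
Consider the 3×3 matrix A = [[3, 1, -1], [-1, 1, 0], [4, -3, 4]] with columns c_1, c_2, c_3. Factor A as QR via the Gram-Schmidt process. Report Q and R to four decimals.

Q = [[0.5883, 0.8053, -0.0733], [-0.1961, 0.2301, 0.9532], [0.7845, -0.5464, 0.2933]], R = [[5.0990, -1.9612, 2.5495], [0.0000, 2.6747, -2.9910], [0.0000, 0.0000, 1.2465]]

e_1 = c_1/‖c_1‖ = (3, -1, 4)/5.0990 = (0.5883, -0.1961, 0.7845).
r_{12} = e_1·c_2 = -1.9612.
u_2 = c_2 + 1.9612·e_1 = (2.1538, 0.6154, -1.4615).
‖u_2‖ = 2.6747, so e_2 = (0.8053, 0.2301, -0.5464).
r_{13} = e_1·c_3 = 2.5495; r_{23} = e_2·c_3 = -2.9910.
u_3 = c_3 − 2.5495·e_1 + 2.9910·e_2 = (-0.0914, 1.1882, 0.3656).
‖u_3‖ = 1.2465, so e_3 = (-0.0733, 0.9532, 0.2933).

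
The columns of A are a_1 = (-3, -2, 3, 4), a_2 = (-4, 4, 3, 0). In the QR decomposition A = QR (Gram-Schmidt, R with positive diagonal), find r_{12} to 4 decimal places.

a_1 = (-3, -2, 3, 4); ‖a_1‖ = 6.1644, so q_1 = (-0.4867, -0.3244, 0.4867, 0.6489).
r_{12} = q_1·a_2 = 2.1089.

r_{12} = 2.1089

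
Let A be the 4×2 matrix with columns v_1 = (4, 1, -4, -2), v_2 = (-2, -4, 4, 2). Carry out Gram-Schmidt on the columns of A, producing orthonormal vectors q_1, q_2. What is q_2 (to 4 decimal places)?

q_2 = (0.4157, -0.8930, 0.1540, 0.0770)

q_1 = v_1/‖v_1‖ = (4, 1, -4, -2)/6.0828 = (0.6576, 0.1644, -0.6576, -0.3288).
r_{12} = q_1·v_2 = -5.2608.
u_2 = v_2 + 5.2608·q_1 = (1.4595, -3.1351, 0.5405, 0.2703).
‖u_2‖ = 3.5106, so q_2 = (0.4157, -0.8930, 0.1540, 0.0770).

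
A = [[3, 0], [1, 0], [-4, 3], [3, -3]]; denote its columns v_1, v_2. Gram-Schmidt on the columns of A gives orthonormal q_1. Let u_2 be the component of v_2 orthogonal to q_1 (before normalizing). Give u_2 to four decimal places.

u_2 = (1.8000, 0.6000, 0.6000, -1.2000)

v_1 = (3, 1, -4, 3); ‖v_1‖ = 5.9161, so q_1 = (0.5071, 0.1690, -0.6761, 0.5071).
q_1·v_2 = 0.5071·0 + 0.1690·0 + (-0.6761)·3 + 0.5071·(-3) = -3.5496.
u_2 = v_2 + 3.5496·q_1 = (1.8000, 0.6000, 0.6000, -1.2000).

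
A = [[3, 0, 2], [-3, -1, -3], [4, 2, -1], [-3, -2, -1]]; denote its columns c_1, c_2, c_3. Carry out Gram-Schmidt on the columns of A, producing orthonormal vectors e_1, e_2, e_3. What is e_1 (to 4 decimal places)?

e_1 = (0.4575, -0.4575, 0.6100, -0.4575)

c_1 = (3, -3, 4, -3); ‖c_1‖ = 6.5574, so e_1 = (0.4575, -0.4575, 0.6100, -0.4575).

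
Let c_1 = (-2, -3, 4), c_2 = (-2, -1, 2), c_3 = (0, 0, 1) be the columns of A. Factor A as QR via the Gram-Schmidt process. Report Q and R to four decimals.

Q = [[-0.3714, -0.8666, 0.3333], [-0.5571, 0.4952, 0.6667], [0.7428, -0.0619, 0.6667]], R = [[5.3852, 2.7854, 0.7428], [0.0000, 1.1142, -0.0619], [0.0000, 0.0000, 0.6667]]

c_1 = (-2, -3, 4); ‖c_1‖ = 5.3852, so q_1 = (-0.3714, -0.5571, 0.7428).
q_1·c_2 = (-0.3714)·(-2) + (-0.5571)·(-1) + 0.7428·2 = 2.7854.
u_2 = c_2 − 2.7854·q_1 = (-0.9655, 0.5517, -0.0690).
‖u_2‖ = 1.1142, so q_2 = (-0.8666, 0.4952, -0.0619).
q_1·c_3 = (-0.3714)·0 + (-0.5571)·0 + 0.7428·1 = 0.7428; q_2·c_3 = (-0.8666)·0 + 0.4952·0 + (-0.0619)·1 = -0.0619.
u_3 = c_3 − 0.7428·q_1 + 0.0619·q_2 = (0.2222, 0.4444, 0.4444).
‖u_3‖ = 0.6667, so q_3 = (0.3333, 0.6667, 0.6667).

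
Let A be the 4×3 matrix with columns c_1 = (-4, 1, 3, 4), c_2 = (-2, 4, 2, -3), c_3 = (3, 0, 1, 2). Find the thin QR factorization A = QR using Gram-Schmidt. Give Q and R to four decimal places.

c_1 = (-4, 1, 3, 4); ‖c_1‖ = 6.4807, so q_1 = (-0.6172, 0.1543, 0.4629, 0.6172).
q_1·c_2 = (-0.6172)·(-2) + 0.1543·4 + 0.4629·2 + 0.6172·(-3) = 0.9258.
u_2 = c_2 − 0.9258·q_1 = (-1.4286, 3.8571, 1.5714, -3.5714).
‖u_2‖ = 5.6695, so q_2 = (-0.2520, 0.6803, 0.2772, -0.6299).
q_1·c_3 = (-0.6172)·3 + 0.1543·0 + 0.4629·1 + 0.6172·2 = -0.1543; q_2·c_3 = (-0.2520)·3 + 0.6803·0 + 0.2772·1 + (-0.6299)·2 = -1.7386.
u_3 = c_3 + 0.1543·q_1 + 1.7386·q_2 = (2.4667, 1.2067, 1.5533, 1.0000).
‖u_3‖ = 3.3096, so q_3 = (0.7453, 0.3646, 0.4693, 0.3022).

Q = [[-0.6172, -0.2520, 0.7453], [0.1543, 0.6803, 0.3646], [0.4629, 0.2772, 0.4693], [0.6172, -0.6299, 0.3022]], R = [[6.4807, 0.9258, -0.1543], [0.0000, 5.6695, -1.7386], [0.0000, 0.0000, 3.3096]]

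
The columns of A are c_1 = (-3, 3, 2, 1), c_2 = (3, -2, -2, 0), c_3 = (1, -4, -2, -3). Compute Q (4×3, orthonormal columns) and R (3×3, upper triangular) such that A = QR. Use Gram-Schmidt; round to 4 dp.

Q = [[-0.6255, 0.4568, -0.5403], [0.6255, 0.4188, 0.0300], [0.4170, -0.3046, -0.8404], [0.2085, 0.7233, -0.0300]], R = [[4.7958, -3.9618, -4.5873], [0.0000, 1.1421, -2.7791], [0.0000, 0.0000, 1.1106]]

c_1 = (-3, 3, 2, 1); ‖c_1‖ = 4.7958, so q_1 = (-0.6255, 0.6255, 0.4170, 0.2085).
q_1·c_2 = (-0.6255)·3 + 0.6255·(-2) + 0.4170·(-2) + 0.2085·0 = -3.9618.
u_2 = c_2 + 3.9618·q_1 = (0.5217, 0.4783, -0.3478, 0.8261).
‖u_2‖ = 1.1421, so q_2 = (0.4568, 0.4188, -0.3046, 0.7233).
q_1·c_3 = (-0.6255)·1 + 0.6255·(-4) + 0.4170·(-2) + 0.2085·(-3) = -4.5873; q_2·c_3 = 0.4568·1 + 0.4188·(-4) + (-0.3046)·(-2) + 0.7233·(-3) = -2.7791.
u_3 = c_3 + 4.5873·q_1 + 2.7791·q_2 = (-0.6000, 0.0333, -0.9333, -0.0333).
‖u_3‖ = 1.1106, so q_3 = (-0.5403, 0.0300, -0.8404, -0.0300).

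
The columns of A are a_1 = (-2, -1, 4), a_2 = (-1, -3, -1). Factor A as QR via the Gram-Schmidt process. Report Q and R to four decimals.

Q = [[-0.4364, -0.2734], [-0.2182, -0.8921], [0.8729, -0.3597]], R = [[4.5826, 0.2182], [0.0000, 3.3094]]

a_1 = (-2, -1, 4); ‖a_1‖ = 4.5826, so q_1 = (-0.4364, -0.2182, 0.8729).
q_1·a_2 = (-0.4364)·(-1) + (-0.2182)·(-3) + 0.8729·(-1) = 0.2182.
u_2 = a_2 − 0.2182·q_1 = (-0.9048, -2.9524, -1.1905).
‖u_2‖ = 3.3094, so q_2 = (-0.2734, -0.8921, -0.3597).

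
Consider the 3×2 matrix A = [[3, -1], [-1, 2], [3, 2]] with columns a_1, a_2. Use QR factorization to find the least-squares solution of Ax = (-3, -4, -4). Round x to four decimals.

x = (-0.8235, -1.3529)

a_1 = (3, -1, 3); ‖a_1‖ = 4.3589, so e_1 = (0.6882, -0.2294, 0.6882).
e_1·a_2 = 0.6882·(-1) + (-0.2294)·2 + 0.6882·2 = 0.2294.
u_2 = a_2 − 0.2294·e_1 = (-1.1579, 2.0526, 1.8421).
‖u_2‖ = 2.9912, so e_2 = (-0.3871, 0.6862, 0.6158).
Qᵀb = (-3.9001, -4.0469).
Back-substitute: x_2 = -4.0469/2.9912 = -1.3529.
x_1 = (-3.9001 − 0.2294·(-1.3529))/4.3589 = -0.8235.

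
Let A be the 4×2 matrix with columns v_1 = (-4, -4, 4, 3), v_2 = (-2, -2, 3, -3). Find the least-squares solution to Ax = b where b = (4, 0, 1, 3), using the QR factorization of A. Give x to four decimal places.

v_1 = (-4, -4, 4, 3); ‖v_1‖ = 7.5498, so e_1 = (-0.5298, -0.5298, 0.5298, 0.3974).
e_1·v_2 = (-0.5298)·(-2) + (-0.5298)·(-2) + 0.5298·3 + 0.3974·(-3) = 2.5166.
u_2 = v_2 − 2.5166·e_1 = (-0.6667, -0.6667, 1.6667, -4.0000).
‖u_2‖ = 4.4347, so e_2 = (-0.1503, -0.1503, 0.3758, -0.9020).
Qᵀb = (-0.3974, -2.9314).
Back-substitute: x_2 = -2.9314/4.4347 = -0.6610.
x_1 = (-0.3974 − 2.5166·(-0.6610))/7.5498 = 0.1677.

x = (0.1677, -0.6610)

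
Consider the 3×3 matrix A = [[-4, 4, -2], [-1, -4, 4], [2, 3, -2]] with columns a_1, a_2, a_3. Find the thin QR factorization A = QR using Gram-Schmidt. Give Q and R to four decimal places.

Q = [[-0.8729, 0.4558, 0.1741], [-0.2182, -0.6838, 0.6963], [0.4364, 0.5698, 0.6963]], R = [[4.5826, -1.3093, 0.0000], [0.0000, 6.2678, -4.7863], [0.0000, 0.0000, 1.0445]]

q_1 = a_1/‖a_1‖ = (-4, -1, 2)/4.5826 = (-0.8729, -0.2182, 0.4364).
r_{12} = q_1·a_2 = -1.3093.
u_2 = a_2 + 1.3093·q_1 = (2.8571, -4.2857, 3.5714).
‖u_2‖ = 6.2678, so q_2 = (0.4558, -0.6838, 0.5698).
r_{13} = q_1·a_3 = 0.0000; r_{23} = q_2·a_3 = -4.7863.
u_3 = a_3 + 0.0000·q_1 + 4.7863·q_2 = (0.1818, 0.7273, 0.7273).
‖u_3‖ = 1.0445, so q_3 = (0.1741, 0.6963, 0.6963).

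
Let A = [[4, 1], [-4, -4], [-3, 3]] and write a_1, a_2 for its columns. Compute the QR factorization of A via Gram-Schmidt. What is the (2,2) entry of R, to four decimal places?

r_{22} = 4.8009

a_1 = (4, -4, -3); ‖a_1‖ = 6.4031, so q_1 = (0.6247, -0.6247, -0.4685).
q_1·a_2 = 0.6247·1 + (-0.6247)·(-4) + (-0.4685)·3 = 1.7179.
u_2 = a_2 − 1.7179·q_1 = (-0.0732, -2.9268, 3.8049).
r_{22} = ‖u_2‖ = 4.8009.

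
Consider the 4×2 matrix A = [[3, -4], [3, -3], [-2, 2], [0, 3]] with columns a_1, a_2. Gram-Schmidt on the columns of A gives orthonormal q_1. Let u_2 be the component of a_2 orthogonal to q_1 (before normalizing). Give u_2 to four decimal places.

q_1 = a_1/‖a_1‖ = (3, 3, -2, 0)/4.6904 = (0.6396, 0.6396, -0.4264, 0.0000).
r_{12} = q_1·a_2 = -5.3300.
u_2 = a_2 + 5.3300·q_1 = (-0.5909, 0.4091, -0.2727, 3.0000).

u_2 = (-0.5909, 0.4091, -0.2727, 3.0000)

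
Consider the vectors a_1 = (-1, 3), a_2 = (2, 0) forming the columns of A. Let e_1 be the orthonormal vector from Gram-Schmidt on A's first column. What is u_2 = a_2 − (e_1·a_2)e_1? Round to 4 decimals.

a_1 = (-1, 3); ‖a_1‖ = 3.1623, so e_1 = (-0.3162, 0.9487).
e_1·a_2 = (-0.3162)·2 + 0.9487·0 = -0.6325.
u_2 = a_2 + 0.6325·e_1 = (1.8000, 0.6000).

u_2 = (1.8000, 0.6000)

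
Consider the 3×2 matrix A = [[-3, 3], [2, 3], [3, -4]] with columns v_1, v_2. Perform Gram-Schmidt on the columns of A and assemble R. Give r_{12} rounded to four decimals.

q_1 = v_1/‖v_1‖ = (-3, 2, 3)/4.6904 = (-0.6396, 0.4264, 0.6396).
r_{12} = q_1·v_2 = -3.1980.

r_{12} = -3.1980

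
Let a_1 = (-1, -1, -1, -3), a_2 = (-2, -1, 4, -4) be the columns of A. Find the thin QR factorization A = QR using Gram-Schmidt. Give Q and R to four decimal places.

q_1 = a_1/‖a_1‖ = (-1, -1, -1, -3)/3.4641 = (-0.2887, -0.2887, -0.2887, -0.8660).
r_{12} = q_1·a_2 = 3.1754.
u_2 = a_2 − 3.1754·q_1 = (-1.0833, -0.0833, 4.9167, -1.2500).
‖u_2‖ = 5.1881, so q_2 = (-0.2088, -0.0161, 0.9477, -0.2409).

Q = [[-0.2887, -0.2088], [-0.2887, -0.0161], [-0.2887, 0.9477], [-0.8660, -0.2409]], R = [[3.4641, 3.1754], [0.0000, 5.1881]]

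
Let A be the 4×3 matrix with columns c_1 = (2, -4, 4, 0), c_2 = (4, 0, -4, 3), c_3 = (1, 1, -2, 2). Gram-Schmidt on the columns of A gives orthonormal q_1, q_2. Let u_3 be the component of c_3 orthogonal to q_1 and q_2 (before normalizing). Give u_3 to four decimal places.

c_1 = (2, -4, 4, 0); ‖c_1‖ = 6.0000, so q_1 = (0.3333, -0.6667, 0.6667, 0.0000).
q_1·c_2 = 0.3333·4 + (-0.6667)·0 + 0.6667·(-4) + 0.0000·3 = -1.3333.
u_2 = c_2 + 1.3333·q_1 = (4.4444, -0.8889, -3.1111, 3.0000).
‖u_2‖ = 6.2628, so q_2 = (0.7097, -0.1419, -0.4968, 0.4790).
q_1·c_3 = 0.3333·1 + (-0.6667)·1 + 0.6667·(-2) + 0.0000·2 = -1.6667; q_2·c_3 = 0.7097·1 + (-0.1419)·1 + (-0.4968)·(-2) + 0.4790·2 = 2.5193.
u_3 = c_3 + 1.6667·q_1 − 2.5193·q_2 = (-0.2323, 0.2465, 0.3626, 0.7932).

u_3 = (-0.2323, 0.2465, 0.3626, 0.7932)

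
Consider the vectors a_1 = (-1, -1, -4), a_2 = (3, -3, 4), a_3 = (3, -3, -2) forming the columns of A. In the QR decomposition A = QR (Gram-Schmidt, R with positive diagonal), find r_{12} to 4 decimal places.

a_1 = (-1, -1, -4); ‖a_1‖ = 4.2426, so q_1 = (-0.2357, -0.2357, -0.9428).
r_{12} = q_1·a_2 = -3.7712.

r_{12} = -3.7712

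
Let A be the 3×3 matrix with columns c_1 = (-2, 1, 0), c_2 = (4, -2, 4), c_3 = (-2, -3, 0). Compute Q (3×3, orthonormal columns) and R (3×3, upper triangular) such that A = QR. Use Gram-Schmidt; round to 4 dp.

c_1 = (-2, 1, 0); ‖c_1‖ = 2.2361, so e_1 = (-0.8944, 0.4472, 0.0000).
e_1·c_2 = (-0.8944)·4 + 0.4472·(-2) + 0.0000·4 = -4.4721.
u_2 = c_2 + 4.4721·e_1 = (0.0000, 0.0000, 4.0000).
‖u_2‖ = 4.0000, so e_2 = (0.0000, 0.0000, 1.0000).
e_1·c_3 = (-0.8944)·(-2) + 0.4472·(-3) + 0.0000·0 = 0.4472; e_2·c_3 = 0.0000·(-2) + 0.0000·(-3) + 1.0000·0 = 0.0000.
u_3 = c_3 − 0.4472·e_1 + 0.0000·e_2 = (-1.6000, -3.2000, 0.0000).
‖u_3‖ = 3.5777, so e_3 = (-0.4472, -0.8944, 0.0000).

Q = [[-0.8944, 0.0000, -0.4472], [0.4472, 0.0000, -0.8944], [0.0000, 1.0000, 0.0000]], R = [[2.2361, -4.4721, 0.4472], [0.0000, 4.0000, 0.0000], [0.0000, 0.0000, 3.5777]]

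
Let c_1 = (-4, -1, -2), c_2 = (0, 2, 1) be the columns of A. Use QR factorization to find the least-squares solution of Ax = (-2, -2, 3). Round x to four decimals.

x = (0.1798, -0.0562)

c_1 = (-4, -1, -2); ‖c_1‖ = 4.5826, so q_1 = (-0.8729, -0.2182, -0.4364).
q_1·c_2 = (-0.8729)·0 + (-0.2182)·2 + (-0.4364)·1 = -0.8729.
u_2 = c_2 + 0.8729·q_1 = (-0.7619, 1.8095, 0.6190).
‖u_2‖ = 2.0587, so q_2 = (-0.3701, 0.8790, 0.3007).
Qᵀb = (0.8729, -0.1157).
Back-substitute: x_2 = -0.1157/2.0587 = -0.0562.
x_1 = (0.8729 + 0.8729·(-0.0562))/4.5826 = 0.1798.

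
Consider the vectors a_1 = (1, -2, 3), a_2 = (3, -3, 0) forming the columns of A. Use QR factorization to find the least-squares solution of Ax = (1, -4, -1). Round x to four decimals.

x = (-0.1579, 0.9123)

a_1 = (1, -2, 3); ‖a_1‖ = 3.7417, so q_1 = (0.2673, -0.5345, 0.8018).
q_1·a_2 = 0.2673·3 + (-0.5345)·(-3) + 0.8018·0 = 2.4054.
u_2 = a_2 − 2.4054·q_1 = (2.3571, -1.7143, -1.9286).
‖u_2‖ = 3.4949, so q_2 = (0.6745, -0.4905, -0.5518).
Qᵀb = (1.6036, 3.1883).
Back-substitute: x_2 = 3.1883/3.4949 = 0.9123.
x_1 = (1.6036 − 2.4054·0.9123)/3.7417 = -0.1579.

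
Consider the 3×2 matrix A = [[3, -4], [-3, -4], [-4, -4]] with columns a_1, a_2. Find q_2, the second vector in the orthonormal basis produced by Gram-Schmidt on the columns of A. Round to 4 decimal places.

a_1 = (3, -3, -4); ‖a_1‖ = 5.8310, so q_1 = (0.5145, -0.5145, -0.6860).
q_1·a_2 = 0.5145·(-4) + (-0.5145)·(-4) + (-0.6860)·(-4) = 2.7440.
u_2 = a_2 − 2.7440·q_1 = (-5.4118, -2.5882, -2.1176).
‖u_2‖ = 6.3616, so q_2 = (-0.8507, -0.4068, -0.3329).

q_2 = (-0.8507, -0.4068, -0.3329)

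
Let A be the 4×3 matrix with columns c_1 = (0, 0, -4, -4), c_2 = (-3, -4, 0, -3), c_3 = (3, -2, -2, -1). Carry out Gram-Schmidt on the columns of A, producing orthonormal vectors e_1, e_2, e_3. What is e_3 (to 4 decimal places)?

e_1 = c_1/‖c_1‖ = (0, 0, -4, -4)/5.6569 = (0.0000, 0.0000, -0.7071, -0.7071).
r_{12} = e_1·c_2 = 2.1213.
u_2 = c_2 − 2.1213·e_1 = (-3.0000, -4.0000, 1.5000, -1.5000).
‖u_2‖ = 5.4314, so e_2 = (-0.5523, -0.7365, 0.2762, -0.2762).
r_{13} = e_1·c_3 = 2.1213; r_{23} = e_2·c_3 = -0.4603.
u_3 = c_3 − 2.1213·e_1 + 0.4603·e_2 = (2.7458, -2.3390, -0.3729, 0.3729).
‖u_3‖ = 3.6453, so e_3 = (0.7532, -0.6416, -0.1023, 0.1023).

e_3 = (0.7532, -0.6416, -0.1023, 0.1023)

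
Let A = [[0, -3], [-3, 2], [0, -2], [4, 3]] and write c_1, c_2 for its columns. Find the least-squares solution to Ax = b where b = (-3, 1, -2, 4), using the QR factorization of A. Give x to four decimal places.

e_1 = c_1/‖c_1‖ = (0, -3, 0, 4)/5.0000 = (0.0000, -0.6000, 0.0000, 0.8000).
r_{12} = e_1·c_2 = 1.2000.
u_2 = c_2 − 1.2000·e_1 = (-3.0000, 2.7200, -2.0000, 2.0400).
‖u_2‖ = 4.9558, so e_2 = (-0.6054, 0.5489, -0.4036, 0.4116).
Qᵀb = (2.6000, 4.8186).
Back-substitute: x_2 = 4.8186/4.9558 = 0.9723.
x_1 = (2.6000 − 1.2000·0.9723)/5.0000 = 0.2866.

x = (0.2866, 0.9723)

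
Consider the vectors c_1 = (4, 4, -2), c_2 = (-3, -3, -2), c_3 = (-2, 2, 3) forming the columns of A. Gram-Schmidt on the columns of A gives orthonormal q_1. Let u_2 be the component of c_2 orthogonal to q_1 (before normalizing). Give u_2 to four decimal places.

c_1 = (4, 4, -2); ‖c_1‖ = 6.0000, so q_1 = (0.6667, 0.6667, -0.3333).
q_1·c_2 = 0.6667·(-3) + 0.6667·(-3) + (-0.3333)·(-2) = -3.3333.
u_2 = c_2 + 3.3333·q_1 = (-0.7778, -0.7778, -3.1111).

u_2 = (-0.7778, -0.7778, -3.1111)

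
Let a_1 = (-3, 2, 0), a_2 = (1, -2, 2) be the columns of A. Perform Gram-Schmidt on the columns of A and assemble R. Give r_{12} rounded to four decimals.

r_{12} = -1.9415

a_1 = (-3, 2, 0); ‖a_1‖ = 3.6056, so e_1 = (-0.8321, 0.5547, 0.0000).
r_{12} = e_1·a_2 = -1.9415.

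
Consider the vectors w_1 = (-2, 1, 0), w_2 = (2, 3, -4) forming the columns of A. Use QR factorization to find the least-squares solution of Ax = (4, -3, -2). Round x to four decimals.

x = (-2.1667, 0.1667)

q_1 = w_1/‖w_1‖ = (-2, 1, 0)/2.2361 = (-0.8944, 0.4472, 0.0000).
r_{12} = q_1·w_2 = -0.4472.
u_2 = w_2 + 0.4472·q_1 = (1.6000, 3.2000, -4.0000).
‖u_2‖ = 5.3666, so q_2 = (0.2981, 0.5963, -0.7454).
Qᵀb = (-4.9193, 0.8944).
Back-substitute: x_2 = 0.8944/5.3666 = 0.1667.
x_1 = (-4.9193 + 0.4472·0.1667)/2.2361 = -2.1667.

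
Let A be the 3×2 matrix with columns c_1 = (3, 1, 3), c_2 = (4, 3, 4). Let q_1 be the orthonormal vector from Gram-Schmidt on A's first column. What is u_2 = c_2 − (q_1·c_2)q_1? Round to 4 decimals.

u_2 = (-0.2632, 1.5789, -0.2632)

c_1 = (3, 1, 3); ‖c_1‖ = 4.3589, so q_1 = (0.6882, 0.2294, 0.6882).
q_1·c_2 = 0.6882·4 + 0.2294·3 + 0.6882·4 = 6.1942.
u_2 = c_2 − 6.1942·q_1 = (-0.2632, 1.5789, -0.2632).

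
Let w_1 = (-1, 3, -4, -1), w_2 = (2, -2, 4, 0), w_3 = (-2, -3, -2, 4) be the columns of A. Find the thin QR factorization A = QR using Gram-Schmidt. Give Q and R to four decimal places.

Q = [[-0.1925, 0.6804, 0.7071], [0.5774, 0.4082, -0.2357], [-0.7698, 0.2722, -0.4714], [-0.1925, -0.5443, 0.4714]], R = [[5.1962, -4.6188, -0.5774], [0.0000, 1.6330, -5.3072], [0.0000, 0.0000, 2.1213]]

w_1 = (-1, 3, -4, -1); ‖w_1‖ = 5.1962, so q_1 = (-0.1925, 0.5774, -0.7698, -0.1925).
q_1·w_2 = (-0.1925)·2 + 0.5774·(-2) + (-0.7698)·4 + (-0.1925)·0 = -4.6188.
u_2 = w_2 + 4.6188·q_1 = (1.1111, 0.6667, 0.4444, -0.8889).
‖u_2‖ = 1.6330, so q_2 = (0.6804, 0.4082, 0.2722, -0.5443).
q_1·w_3 = (-0.1925)·(-2) + 0.5774·(-3) + (-0.7698)·(-2) + (-0.1925)·4 = -0.5774; q_2·w_3 = 0.6804·(-2) + 0.4082·(-3) + 0.2722·(-2) + (-0.5443)·4 = -5.3072.
u_3 = w_3 + 0.5774·q_1 + 5.3072·q_2 = (1.5000, -0.5000, -1.0000, 1.0000).
‖u_3‖ = 2.1213, so q_3 = (0.7071, -0.2357, -0.4714, 0.4714).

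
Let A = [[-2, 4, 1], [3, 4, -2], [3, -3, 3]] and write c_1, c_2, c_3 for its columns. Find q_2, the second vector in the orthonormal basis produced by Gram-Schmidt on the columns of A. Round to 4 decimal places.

q_1 = c_1/‖c_1‖ = (-2, 3, 3)/4.6904 = (-0.4264, 0.6396, 0.6396).
r_{12} = q_1·c_2 = -1.0660.
u_2 = c_2 + 1.0660·q_1 = (3.5455, 4.6818, -2.3182).
‖u_2‖ = 6.3138, so q_2 = (0.5615, 0.7415, -0.3672).

q_2 = (0.5615, 0.7415, -0.3672)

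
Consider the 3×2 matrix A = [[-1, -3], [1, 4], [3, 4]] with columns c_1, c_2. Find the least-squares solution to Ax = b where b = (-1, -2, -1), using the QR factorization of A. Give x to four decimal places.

x = (0.0778, -0.2556)

c_1 = (-1, 1, 3); ‖c_1‖ = 3.3166, so e_1 = (-0.3015, 0.3015, 0.9045).
e_1·c_2 = (-0.3015)·(-3) + 0.3015·4 + 0.9045·4 = 5.7287.
u_2 = c_2 − 5.7287·e_1 = (-1.2727, 2.2727, -1.1818).
‖u_2‖ = 2.8604, so e_2 = (-0.4449, 0.7946, -0.4132).
Qᵀb = (-1.2060, -0.7310).
Back-substitute: x_2 = -0.7310/2.8604 = -0.2556.
x_1 = (-1.2060 − 5.7287·(-0.2556))/3.3166 = 0.0778.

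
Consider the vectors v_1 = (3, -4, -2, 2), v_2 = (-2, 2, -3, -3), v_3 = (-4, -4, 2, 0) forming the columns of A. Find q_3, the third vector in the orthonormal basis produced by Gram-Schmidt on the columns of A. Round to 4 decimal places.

q_3 = (-0.7211, -0.6684, 0.1452, -0.1100)

q_1 = v_1/‖v_1‖ = (3, -4, -2, 2)/5.7446 = (0.5222, -0.6963, -0.3482, 0.3482).
r_{12} = q_1·v_2 = -2.4371.
u_2 = v_2 + 2.4371·q_1 = (-0.7273, 0.3030, -3.8485, -2.1515).
‖u_2‖ = 4.4789, so q_2 = (-0.1624, 0.0677, -0.8592, -0.4804).
r_{13} = q_1·v_3 = 0.0000; r_{23} = q_2·v_3 = -1.3396.
u_3 = v_3 − 0.0000·q_1 + 1.3396·q_2 = (-4.2175, -3.9094, 0.8489, -0.6435).
‖u_3‖ = 5.8485, so q_3 = (-0.7211, -0.6684, 0.1452, -0.1100).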